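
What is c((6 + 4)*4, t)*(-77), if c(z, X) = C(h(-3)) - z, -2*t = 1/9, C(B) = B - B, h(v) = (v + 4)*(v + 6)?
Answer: 3080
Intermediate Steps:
h(v) = (4 + v)*(6 + v)
C(B) = 0
t = -1/18 (t = -1/(2*9) = -½*⅑ = -1/18 ≈ -0.055556)
c(z, X) = -z (c(z, X) = 0 - z = -z)
c((6 + 4)*4, t)*(-77) = -(6 + 4)*4*(-77) = -10*4*(-77) = -1*40*(-77) = -40*(-77) = 3080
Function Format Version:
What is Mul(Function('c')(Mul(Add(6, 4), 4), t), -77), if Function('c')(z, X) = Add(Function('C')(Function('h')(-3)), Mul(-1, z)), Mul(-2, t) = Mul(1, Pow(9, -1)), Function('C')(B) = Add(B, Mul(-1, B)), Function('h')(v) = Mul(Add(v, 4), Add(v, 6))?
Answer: 3080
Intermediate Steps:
Function('h')(v) = Mul(Add(4, v), Add(6, v))
Function('C')(B) = 0
t = Rational(-1, 18) (t = Mul(Rational(-1, 2), Mul(1, Pow(9, -1))) = Mul(Rational(-1, 2), Mul(1, Rational(1, 9))) = Mul(Rational(-1, 2), Rational(1, 9)) = Rational(-1, 18) ≈ -0.055556)
Function('c')(z, X) = Mul(-1, z) (Function('c')(z, X) = Add(0, Mul(-1, z)) = Mul(-1, z))
Mul(Function('c')(Mul(Add(6, 4), 4), t), -77) = Mul(Mul(-1, Mul(Add(6, 4), 4)), -77) = Mul(Mul(-1, Mul(10, 4)), -77) = Mul(Mul(-1, 40), -77) = Mul(-40, -77) = 3080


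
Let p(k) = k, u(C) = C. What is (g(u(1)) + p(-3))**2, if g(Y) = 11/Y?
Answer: 64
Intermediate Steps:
(g(u(1)) + p(-3))**2 = (11/1 - 3)**2 = (11*1 - 3)**2 = (11 - 3)**2 = 8**2 = 64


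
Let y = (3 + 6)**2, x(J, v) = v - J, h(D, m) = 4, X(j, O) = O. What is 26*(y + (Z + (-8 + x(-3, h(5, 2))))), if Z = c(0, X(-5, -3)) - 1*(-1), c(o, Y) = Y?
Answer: 2028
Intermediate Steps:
y = 81 (y = 9**2 = 81)
Z = -2 (Z = -3 - 1*(-1) = -3 + 1 = -2)
26*(y + (Z + (-8 + x(-3, h(5, 2))))) = 26*(81 + (-2 + (-8 + (4 - 1*(-3))))) = 26*(81 + (-2 + (-8 + (4 + 3)))) = 26*(81 + (-2 + (-8 + 7))) = 26*(81 + (-2 - 1)) = 26*(81 - 3) = 26*78 = 2028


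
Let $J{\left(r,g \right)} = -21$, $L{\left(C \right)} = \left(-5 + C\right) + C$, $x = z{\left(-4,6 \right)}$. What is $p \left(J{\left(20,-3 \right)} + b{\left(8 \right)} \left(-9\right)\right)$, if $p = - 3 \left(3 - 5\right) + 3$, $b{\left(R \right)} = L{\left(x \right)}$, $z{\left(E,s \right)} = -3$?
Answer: $702$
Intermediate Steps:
$x = -3$
$L{\left(C \right)} = -5 + 2 C$
$b{\left(R \right)} = -11$ ($b{\left(R \right)} = -5 + 2 \left(-3\right) = -5 - 6 = -11$)
$p = 9$ ($p = - 3 \left(3 - 5\right) + 3 = \left(-3\right) \left(-2\right) + 3 = 6 + 3 = 9$)
$p \left(J{\left(20,-3 \right)} + b{\left(8 \right)} \left(-9\right)\right) = 9 \left(-21 - -99\right) = 9 \left(-21 + 99\right) = 9 \cdot 78 = 702$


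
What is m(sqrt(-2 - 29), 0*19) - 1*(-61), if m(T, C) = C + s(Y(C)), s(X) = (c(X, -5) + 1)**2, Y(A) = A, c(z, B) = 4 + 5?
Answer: 161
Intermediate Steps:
c(z, B) = 9
s(X) = 100 (s(X) = (9 + 1)**2 = 10**2 = 100)
m(T, C) = 100 + C (m(T, C) = C + 100 = 100 + C)
m(sqrt(-2 - 29), 0*19) - 1*(-61) = (100 + 0*19) - 1*(-61) = (100 + 0) + 61 = 100 + 61 = 161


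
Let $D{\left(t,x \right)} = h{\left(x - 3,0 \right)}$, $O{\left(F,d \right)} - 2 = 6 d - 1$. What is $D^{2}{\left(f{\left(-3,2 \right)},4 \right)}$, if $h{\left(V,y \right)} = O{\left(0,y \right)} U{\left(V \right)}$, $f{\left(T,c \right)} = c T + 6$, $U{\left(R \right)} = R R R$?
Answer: $1$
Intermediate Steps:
$O{\left(F,d \right)} = 1 + 6 d$ ($O{\left(F,d \right)} = 2 + \left(6 d - 1\right) = 2 + \left(-1 + 6 d\right) = 1 + 6 d$)
$U{\left(R \right)} = R^{3}$ ($U{\left(R \right)} = R^{2} R = R^{3}$)
$f{\left(T,c \right)} = 6 + T c$ ($f{\left(T,c \right)} = T c + 6 = 6 + T c$)
$h{\left(V,y \right)} = V^{3} \left(1 + 6 y\right)$ ($h{\left(V,y \right)} = \left(1 + 6 y\right) V^{3} = V^{3} \left(1 + 6 y\right)$)
$D{\left(t,x \right)} = \left(-3 + x\right)^{3}$ ($D{\left(t,x \right)} = \left(x - 3\right)^{3} \left(1 + 6 \cdot 0\right) = \left(x - 3\right)^{3} \left(1 + 0\right) = \left(-3 + x\right)^{3} \cdot 1 = \left(-3 + x\right)^{3}$)
$D^{2}{\left(f{\left(-3,2 \right)},4 \right)} = \left(\left(-3 + 4\right)^{3}\right)^{2} = \left(1^{3}\right)^{2} = 1^{2} = 1$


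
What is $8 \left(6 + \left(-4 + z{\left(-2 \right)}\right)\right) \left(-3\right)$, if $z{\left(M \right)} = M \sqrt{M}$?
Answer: $-48 + 48 i \sqrt{2} \approx -48.0 + 67.882 i$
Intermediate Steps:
$z{\left(M \right)} = M^{\frac{3}{2}}$
$8 \left(6 + \left(-4 + z{\left(-2 \right)}\right)\right) \left(-3\right) = 8 \left(6 - \left(4 - \left(-2\right)^{\frac{3}{2}}\right)\right) \left(-3\right) = 8 \left(6 - \left(4 + 2 i \sqrt{2}\right)\right) \left(-3\right) = 8 \left(2 - 2 i \sqrt{2}\right) \left(-3\right) = \left(16 - 16 i \sqrt{2}\right) \left(-3\right) = -48 + 48 i \sqrt{2}$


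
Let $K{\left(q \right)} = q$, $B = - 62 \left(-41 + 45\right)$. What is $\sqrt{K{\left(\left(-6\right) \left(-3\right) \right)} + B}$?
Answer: $i \sqrt{230} \approx 15.166 i$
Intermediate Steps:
$B = -248$ ($B = \left(-62\right) 4 = -248$)
$\sqrt{K{\left(\left(-6\right) \left(-3\right) \right)} + B} = \sqrt{\left(-6\right) \left(-3\right) - 248} = \sqrt{18 - 248} = \sqrt{-230} = i \sqrt{230}$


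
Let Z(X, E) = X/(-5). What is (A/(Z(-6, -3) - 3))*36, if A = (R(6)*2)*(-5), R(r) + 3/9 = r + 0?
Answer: 3400/3 ≈ 1133.3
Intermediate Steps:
Z(X, E) = -X/5 (Z(X, E) = X*(-1/5) = -X/5)
R(r) = -1/3 + r (R(r) = -1/3 + (r + 0) = -1/3 + r)
A = -170/3 (A = ((-1/3 + 6)*2)*(-5) = ((17/3)*2)*(-5) = (34/3)*(-5) = -170/3 ≈ -56.667)
(A/(Z(-6, -3) - 3))*36 = (-170/3/(-1/5*(-6) - 3))*36 = (-170/3/(6/5 - 3))*36 = (-170/3/(-9/5))*36 = -5/9*(-170/3)*36 = (850/27)*36 = 3400/3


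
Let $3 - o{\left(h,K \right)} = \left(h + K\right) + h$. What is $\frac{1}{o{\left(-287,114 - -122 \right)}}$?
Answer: $\frac{1}{341} \approx 0.0029326$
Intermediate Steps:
$o{\left(h,K \right)} = 3 - K - 2 h$ ($o{\left(h,K \right)} = 3 - \left(\left(h + K\right) + h\right) = 3 - \left(\left(K + h\right) + h\right) = 3 - \left(K + 2 h\right) = 3 - K - 2 h$)
$\frac{1}{o{\left(-287,114 - -122 \right)}} = \frac{1}{3 - \left(114 - -122\right) - -574} = \frac{1}{3 - \left(114 + 122\right) + 574} = \frac{1}{3 - 236 + 574} = \frac{1}{341}$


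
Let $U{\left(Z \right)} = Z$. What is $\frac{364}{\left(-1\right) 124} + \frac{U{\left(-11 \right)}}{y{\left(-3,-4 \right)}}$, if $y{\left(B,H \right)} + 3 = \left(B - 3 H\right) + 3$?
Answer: $- \frac{1160}{279} \approx -4.1577$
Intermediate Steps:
$y{\left(B,H \right)} = B - 3 H$ ($y{\left(B,H \right)} = -3 + \left(\left(B - 3 H\right) + 3\right) = -3 + \left(3 + B - 3 H\right) = B - 3 H$)
$\frac{364}{\left(-1\right) 124} + \frac{U{\left(-11 \right)}}{y{\left(-3,-4 \right)}} = \frac{364}{\left(-1\right) 124} - \frac{11}{-3 - -12} = \frac{364}{-124} - \frac{11}{-3 + 12} = 364 \left(- \frac{1}{124}\right) - \frac{11}{9} = - \frac{91}{31} - \frac{11}{9} = - \frac{1160}{279}$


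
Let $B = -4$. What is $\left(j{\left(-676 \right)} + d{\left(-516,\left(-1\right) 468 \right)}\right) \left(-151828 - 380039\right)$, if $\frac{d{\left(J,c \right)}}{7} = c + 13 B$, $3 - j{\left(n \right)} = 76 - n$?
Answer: $2334364263$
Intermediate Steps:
$j{\left(n \right)} = -73 + n$ ($j{\left(n \right)} = 3 - \left(76 - n\right) = 3 + \left(-76 + n\right) = -73 + n$)
$d{\left(J,c \right)} = -364 + 7 c$ ($d{\left(J,c \right)} = 7 \left(c + 13 \left(-4\right)\right) = 7 \left(c - 52\right) = 7 \left(-52 + c\right) = -364 + 7 c$)
$\left(j{\left(-676 \right)} + d{\left(-516,\left(-1\right) 468 \right)}\right) \left(-151828 - 380039\right) = \left(\left(-73 - 676\right) + \left(-364 + 7 \left(\left(-1\right) 468\right)\right)\right) \left(-151828 - 380039\right) = \left(-749 + \left(-364 + 7 \left(-468\right)\right)\right) \left(-531867\right) = \left(-749 - 3640\right) \left(-531867\right) = \left(-4389\right) \left(-531867\right) = 2334364263$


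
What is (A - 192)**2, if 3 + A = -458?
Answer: 426409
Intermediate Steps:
A = -461 (A = -3 - 458 = -461)
(A - 192)**2 = (-461 - 192)**2 = (-653)**2 = 426409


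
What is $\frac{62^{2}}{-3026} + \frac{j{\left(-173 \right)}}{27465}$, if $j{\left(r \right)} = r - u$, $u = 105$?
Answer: $- \frac{53208344}{41554545} \approx -1.2804$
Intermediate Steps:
$j{\left(r \right)} = -105 + r$ ($j{\left(r \right)} = r - 105 = -105 + r$)
$\frac{62^{2}}{-3026} + \frac{j{\left(-173 \right)}}{27465} = \frac{62^{2}}{-3026} + \frac{-105 - 173}{27465} = 3844 \left(- \frac{1}{3026}\right) - \frac{278}{27465} = - \frac{1922}{1513} - \frac{278}{27465} = - \frac{53208344}{41554545}$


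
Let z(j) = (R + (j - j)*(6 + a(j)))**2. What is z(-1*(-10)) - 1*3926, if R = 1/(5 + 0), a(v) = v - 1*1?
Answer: -98149/25 ≈ -3926.0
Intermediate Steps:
a(v) = -1 + v (a(v) = v - 1 = -1 + v)
R = 1/5 ≈ 0.20000
z(j) = 1/25 (z(j) = (1/5 + (j - j)*(6 + (-1 + j)))**2 = (1/5 + 0*(5 + j))**2 = (1/5 + 0)**2 = (1/5)**2 = 1/25)
z(-1*(-10)) - 1*3926 = 1/25 - 1*3926 = 1/25 - 3926 = -98149/25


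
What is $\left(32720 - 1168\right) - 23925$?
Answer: $7627$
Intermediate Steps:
$\left(32720 - 1168\right) - 23925 = 31552 - 23925 = 7627$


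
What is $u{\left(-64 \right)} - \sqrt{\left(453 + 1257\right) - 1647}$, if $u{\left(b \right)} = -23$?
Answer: $-23 - 3 \sqrt{7} \approx -30.937$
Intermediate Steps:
$u{\left(-64 \right)} - \sqrt{\left(453 + 1257\right) - 1647} = -23 - \sqrt{\left(453 + 1257\right) - 1647} = -23 - \sqrt{1710 - 1647} = -23 - \sqrt{63} = -23 - 3 \sqrt{7}$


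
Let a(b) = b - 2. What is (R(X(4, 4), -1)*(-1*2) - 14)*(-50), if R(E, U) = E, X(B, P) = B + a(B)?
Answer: 1300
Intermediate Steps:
a(b) = -2 + b
X(B, P) = -2 + 2*B (X(B, P) = B + (-2 + B) = -2 + 2*B)
(R(X(4, 4), -1)*(-1*2) - 14)*(-50) = ((-2 + 2*4)*(-1*2) - 14)*(-50) = ((-2 + 8)*(-2) - 14)*(-50) = (6*(-2) - 14)*(-50) = (-12 - 14)*(-50) = -26*(-50) = 1300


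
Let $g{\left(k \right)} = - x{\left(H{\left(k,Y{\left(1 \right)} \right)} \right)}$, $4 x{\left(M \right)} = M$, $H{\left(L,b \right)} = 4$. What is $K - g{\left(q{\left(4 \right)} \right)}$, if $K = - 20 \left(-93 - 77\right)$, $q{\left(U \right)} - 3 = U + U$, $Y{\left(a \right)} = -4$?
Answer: $3401$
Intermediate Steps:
$x{\left(M \right)} = \frac{M}{4}$
$q{\left(U \right)} = 3 + 2 U$ ($q{\left(U \right)} = 3 + \left(U + U\right) = 3 + 2 U$)
$g{\left(k \right)} = -1$ ($g{\left(k \right)} = - \frac{4}{4} = \left(-1\right) 1 = -1$)
$K = 3400$ ($K = \left(-20\right) \left(-170\right) = 3400$)
$K - g{\left(q{\left(4 \right)} \right)} = 3400 - -1 = 3400 + 1 = 3401$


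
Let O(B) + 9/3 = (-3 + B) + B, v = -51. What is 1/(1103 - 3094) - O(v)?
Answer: 215027/1991 ≈ 108.00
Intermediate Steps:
O(B) = -6 + 2*B (O(B) = -3 + ((-3 + B) + B) = -3 + (-3 + 2*B) = -6 + 2*B)
1/(1103 - 3094) - O(v) = 1/(1103 - 3094) - (-6 + 2*(-51)) = 1/(-1991) - (-6 - 102) = -1/1991 - 1*(-108) = -1/1991 + 108 = 215027/1991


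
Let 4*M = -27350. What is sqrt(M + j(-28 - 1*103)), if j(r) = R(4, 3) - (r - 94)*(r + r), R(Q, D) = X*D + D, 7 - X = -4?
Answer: I*sqrt(263006)/2 ≈ 256.42*I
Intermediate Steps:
M = -13675/2 (M = (1/4)*(-27350) = -13675/2 ≈ -6837.5)
X = 11 (X = 7 - 1*(-4) = 7 + 4 = 11)
R(Q, D) = 12*D (R(Q, D) = 11*D + D = 12*D)
j(r) = 36 - 2*r*(-94 + r) (j(r) = 12*3 - (r - 94)*(r + r) = 36 - (-94 + r)*2*r = 36 - 2*r*(-94 + r))
sqrt(M + j(-28 - 1*103)) = sqrt(-13675/2 + (36 - 2*(-28 - 1*103)**2 + 188*(-28 - 1*103))) = sqrt(-13675/2 + (36 - 2*(-28 - 103)**2 + 188*(-28 - 103))) = sqrt(-13675/2 + (36 - 2*(-131)**2 + 188*(-131))) = sqrt(-13675/2 + (36 - 2*17161 - 24628)) = sqrt(-13675/2 + (36 - 34322 - 24628)) = sqrt(-13675/2 - 58914) = sqrt(-131503/2) = I*sqrt(263006)/2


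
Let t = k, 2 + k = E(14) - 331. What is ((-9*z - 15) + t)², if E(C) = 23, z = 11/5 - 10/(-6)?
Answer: 3236401/25 ≈ 1.2946e+5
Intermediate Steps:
z = 58/15 (z = 11*(⅕) - 10*(-⅙) = 11/5 + 5/3 = 58/15 ≈ 3.8667)
k = -310 (k = -2 + (23 - 331) = -2 - 308 = -310)
t = -310
((-9*z - 15) + t)² = ((-9*58/15 - 15) - 310)² = ((-174/5 - 15) - 310)² = (-249/5 - 310)² = (-1799/5)² = 3236401/25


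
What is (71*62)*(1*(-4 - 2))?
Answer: -26412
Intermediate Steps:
(71*62)*(1*(-4 - 2)) = 4402*(1*(-6)) = 4402*(-6) = -26412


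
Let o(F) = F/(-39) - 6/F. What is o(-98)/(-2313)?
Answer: -4919/4420143 ≈ -0.0011129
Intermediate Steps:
o(F) = -6/F - F/39 (o(F) = F*(-1/39) - 6/F = -F/39 - 6/F = -6/F - F/39)
o(-98)/(-2313) = (-6/(-98) - 1/39*(-98))/(-2313) = (-6*(-1/98) + 98/39)*(-1/2313) = (3/49 + 98/39)*(-1/2313) = (4919/1911)*(-1/2313) = -4919/4420143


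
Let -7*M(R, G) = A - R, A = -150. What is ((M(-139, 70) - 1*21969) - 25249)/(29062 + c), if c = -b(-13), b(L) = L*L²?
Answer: -330515/218813 ≈ -1.5105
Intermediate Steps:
b(L) = L³
M(R, G) = 150/7 + R/7 (M(R, G) = -(-150 - R)/7 = 150/7 + R/7)
c = 2197 (c = -1*(-13)³ = -1*(-2197) = 2197)
((M(-139, 70) - 1*21969) - 25249)/(29062 + c) = (((150/7 + (⅐)*(-139)) - 1*21969) - 25249)/(29062 + 2197) = (((150/7 - 139/7) - 21969) - 25249)/31259 = ((11/7 - 21969) - 25249)*(1/31259) = (-153772/7 - 25249)*(1/31259) = -330515/7*1/31259 = -330515/218813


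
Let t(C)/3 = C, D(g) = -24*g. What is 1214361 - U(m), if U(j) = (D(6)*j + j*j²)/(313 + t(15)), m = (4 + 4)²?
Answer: 217244155/179 ≈ 1.2137e+6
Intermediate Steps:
t(C) = 3*C
m = 64 (m = 8² = 64)
U(j) = -72*j/179 + j³/358 (U(j) = ((-24*6)*j + j*j²)/(313 + 3*15) = (-144*j + j³)/(313 + 45) = (j³ - 144*j)/358 = (j³ - 144*j)*(1/358) = -72*j/179 + j³/358)
1214361 - U(m) = 1214361 - 64*(-144 + 64²)/358 = 1214361 - 64*(-144 + 4096)/358 = 1214361 - 64*3952/358 = 1214361 - 1*126464/179 = 1214361 - 126464/179 = 217244155/179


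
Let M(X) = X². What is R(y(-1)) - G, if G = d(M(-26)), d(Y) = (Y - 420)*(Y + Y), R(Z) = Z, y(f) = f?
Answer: -346113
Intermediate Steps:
d(Y) = 2*Y*(-420 + Y) (d(Y) = (-420 + Y)*(2*Y) = 2*Y*(-420 + Y))
G = 346112 (G = 2*(-26)²*(-420 + (-26)²) = 2*676*(-420 + 676) = 2*676*256 = 346112)
R(y(-1)) - G = -1 - 1*346112 = -1 - 346112 = -346113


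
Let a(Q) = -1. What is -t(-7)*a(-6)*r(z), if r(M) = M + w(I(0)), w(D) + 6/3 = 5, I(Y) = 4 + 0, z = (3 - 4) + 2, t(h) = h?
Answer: -28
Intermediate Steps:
z = 1 (z = -1 + 2 = 1)
I(Y) = 4
w(D) = 3 (w(D) = -2 + 5 = 3)
r(M) = 3 + M (r(M) = M + 3 = 3 + M)
-t(-7)*a(-6)*r(z) = -(-7*(-1))*(3 + 1) = -7*4 = -1*28 = -28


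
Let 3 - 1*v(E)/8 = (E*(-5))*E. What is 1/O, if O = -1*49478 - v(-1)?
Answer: -1/49542 ≈ -2.0185e-5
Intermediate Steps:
v(E) = 24 + 40*E² (v(E) = 24 - 8*E*(-5)*E = 24 - 8*(-5*E)*E = 24 - (-40)*E² = 24 + 40*E²)
O = -49542 (O = -1*49478 - (24 + 40*(-1)²) = -49478 - (24 + 40*1) = -49478 - (24 + 40) = -49478 - 1*64 = -49478 - 64 = -49542)
1/O = 1/(-49542) = -1/49542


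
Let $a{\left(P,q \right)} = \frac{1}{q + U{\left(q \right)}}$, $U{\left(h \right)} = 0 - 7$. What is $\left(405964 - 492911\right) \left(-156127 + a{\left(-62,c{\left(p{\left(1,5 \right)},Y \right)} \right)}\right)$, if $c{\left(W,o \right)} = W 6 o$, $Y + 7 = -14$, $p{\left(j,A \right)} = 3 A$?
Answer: $\frac{3678763839320}{271} \approx 1.3575 \cdot 10^{10}$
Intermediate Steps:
$Y = -21$ ($Y = -7 - 14 = -21$)
$c{\left(W,o \right)} = 6 W o$
$U{\left(h \right)} = -7$ ($U{\left(h \right)} = 0 - 7 = -7$)
$a{\left(P,q \right)} = \frac{1}{-7 + q}$ ($a{\left(P,q \right)} = \frac{1}{q - 7} = \frac{1}{-7 + q}$)
$\left(405964 - 492911\right) \left(-156127 + a{\left(-62,c{\left(p{\left(1,5 \right)},Y \right)} \right)}\right) = \left(405964 - 492911\right) \left(-156127 + \frac{1}{-7 + 6 \cdot 3 \cdot 5 \left(-21\right)}\right) = - 86947 \left(-156127 + \frac{1}{-7 + 6 \cdot 15 \left(-21\right)}\right) = - 86947 \left(-156127 + \frac{1}{-7 - 1890}\right) = - 86947 \left(-156127 + \frac{1}{-1897}\right) = - 86947 \left(-156127 - \frac{1}{1897}\right) = \left(-86947\right) \left(- \frac{296172920}{1897}\right) = \frac{3678763839320}{271}$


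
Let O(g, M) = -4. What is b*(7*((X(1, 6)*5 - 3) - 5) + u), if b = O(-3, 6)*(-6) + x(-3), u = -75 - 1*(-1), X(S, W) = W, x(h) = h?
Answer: 1680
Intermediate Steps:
u = -74 (u = -75 + 1 = -74)
b = 21 (b = -4*(-6) - 3 = 24 - 3 = 21)
b*(7*((X(1, 6)*5 - 3) - 5) + u) = 21*(7*((6*5 - 3) - 5) - 74) = 21*(7*((30 - 3) - 5) - 74) = 21*(7*(27 - 5) - 74) = 21*(7*22 - 74) = 21*(154 - 74) = 21*80 = 1680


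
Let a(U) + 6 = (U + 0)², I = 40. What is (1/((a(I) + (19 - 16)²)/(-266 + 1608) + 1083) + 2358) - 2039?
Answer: 464142833/1454989 ≈ 319.00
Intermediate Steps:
a(U) = -6 + U² (a(U) = -6 + (U + 0)² = -6 + U²)
(1/((a(I) + (19 - 16)²)/(-266 + 1608) + 1083) + 2358) - 2039 = (1/(((-6 + 40²) + (19 - 16)²)/(-266 + 1608) + 1083) + 2358) - 2039 = (1/(((-6 + 1600) + 3²)/1342 + 1083) + 2358) - 2039 = (1/((1594 + 9)*(1/1342) + 1083) + 2358) - 2039 = (1/(1603*(1/1342) + 1083) + 2358) - 2039 = (1/(1603/1342 + 1083) + 2358) - 2039 = (1/(1454989/1342) + 2358) - 2039 = (1342/1454989 + 2358) - 2039 = 3430865404/1454989 - 2039 = 464142833/1454989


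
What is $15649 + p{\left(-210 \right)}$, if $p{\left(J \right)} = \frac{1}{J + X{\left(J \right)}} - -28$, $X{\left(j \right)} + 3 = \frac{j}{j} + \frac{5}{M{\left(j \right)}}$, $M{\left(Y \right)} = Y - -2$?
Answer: $\frac{691371169}{44101} \approx 15677.0$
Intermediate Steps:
$M{\left(Y \right)} = 2 + Y$ ($M{\left(Y \right)} = Y + 2 = 2 + Y$)
$X{\left(j \right)} = -2 + \frac{5}{2 + j}$ ($X{\left(j \right)} = -3 + \left(\frac{j}{j} + \frac{5}{2 + j}\right) = -3 + \left(1 + \frac{5}{2 + j}\right) = -2 + \frac{5}{2 + j}$)
$p{\left(J \right)} = 28 + \frac{1}{J + \frac{1 - 2 J}{2 + J}}$ ($p{\left(J \right)} = \frac{1}{J + \frac{1 - 2 J}{2 + J}} - -28 = \frac{1}{J + \frac{1 - 2 J}{2 + J}} + 28 = 28 + \frac{1}{J + \frac{1 - 2 J}{2 + J}}$)
$15649 + p{\left(-210 \right)} = 15649 + \frac{30 - 210 + 28 \left(-210\right)^{2}}{1 + \left(-210\right)^{2}} = 15649 + \frac{30 - 210 + 28 \cdot 44100}{1 + 44100} = 15649 + \frac{30 - 210 + 1234800}{44101} = 15649 + \frac{1}{44101} \cdot 1234620 = 15649 + \frac{1234620}{44101} = \frac{691371169}{44101}$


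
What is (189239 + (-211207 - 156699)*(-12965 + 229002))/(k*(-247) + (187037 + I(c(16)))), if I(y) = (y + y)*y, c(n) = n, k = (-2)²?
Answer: -79481119283/186561 ≈ -4.2603e+5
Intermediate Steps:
k = 4
I(y) = 2*y² (I(y) = (2*y)*y = 2*y²)
(189239 + (-211207 - 156699)*(-12965 + 229002))/(k*(-247) + (187037 + I(c(16)))) = (189239 + (-211207 - 156699)*(-12965 + 229002))/(4*(-247) + (187037 + 2*16²)) = (189239 - 367906*216037)/(-988 + (187037 + 2*256)) = (189239 - 79481308522)/(-988 + (187037 + 512)) = -79481119283/(-988 + 187549) = -79481119283/186561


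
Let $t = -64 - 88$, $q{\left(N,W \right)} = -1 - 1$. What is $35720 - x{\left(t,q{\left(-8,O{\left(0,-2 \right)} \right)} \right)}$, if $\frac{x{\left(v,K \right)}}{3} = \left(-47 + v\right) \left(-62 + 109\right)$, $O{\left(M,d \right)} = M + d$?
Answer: $63779$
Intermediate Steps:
$q{\left(N,W \right)} = -2$
$t = -152$ ($t = -64 - 88 = -152$)
$x{\left(v,K \right)} = -6627 + 141 v$ ($x{\left(v,K \right)} = 3 \left(-47 + v\right) \left(-62 + 109\right) = 3 \left(-47 + v\right) 47 = 3 \left(-2209 + 47 v\right) = -6627 + 141 v$)
$35720 - x{\left(t,q{\left(-8,O{\left(0,-2 \right)} \right)} \right)} = 35720 - \left(-6627 + 141 \left(-152\right)\right) = 35720 - \left(-6627 - 21432\right) = 35720 - -28059 = 35720 + 28059 = 63779$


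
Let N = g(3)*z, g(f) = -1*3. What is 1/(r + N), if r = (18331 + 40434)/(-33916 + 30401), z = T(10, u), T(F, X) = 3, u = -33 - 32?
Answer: -703/18080 ≈ -0.038883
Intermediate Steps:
g(f) = -3
u = -65
z = 3
r = -11753/703 (r = 58765/(-3515) = 58765*(-1/3515) = -11753/703 ≈ -16.718)
N = -9 (N = -3*3 = -9)
1/(r + N) = 1/(-11753/703 - 9) = 1/(-18080/703) = -703/18080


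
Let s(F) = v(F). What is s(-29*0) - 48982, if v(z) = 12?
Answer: -48970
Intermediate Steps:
s(F) = 12
s(-29*0) - 48982 = 12 - 48982 = -48970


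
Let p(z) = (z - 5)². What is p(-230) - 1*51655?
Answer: 3570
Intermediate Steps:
p(z) = (-5 + z)²
p(-230) - 1*51655 = (-5 - 230)² - 1*51655 = (-235)² - 51655 = 55225 - 51655 = 3570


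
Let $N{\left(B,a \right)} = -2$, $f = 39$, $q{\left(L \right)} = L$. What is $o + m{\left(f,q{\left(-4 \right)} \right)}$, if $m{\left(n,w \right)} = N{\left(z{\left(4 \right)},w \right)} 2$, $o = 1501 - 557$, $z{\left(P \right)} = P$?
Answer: $940$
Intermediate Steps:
$o = 944$ ($o = 1501 - 557 = 944$)
$m{\left(n,w \right)} = -4$ ($m{\left(n,w \right)} = \left(-2\right) 2 = -4$)
$o + m{\left(f,q{\left(-4 \right)} \right)} = 944 - 4 = 940$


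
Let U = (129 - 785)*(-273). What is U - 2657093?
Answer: -2478005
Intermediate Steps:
U = 179088 (U = -656*(-273) = 179088)
U - 2657093 = 179088 - 2657093 = -2478005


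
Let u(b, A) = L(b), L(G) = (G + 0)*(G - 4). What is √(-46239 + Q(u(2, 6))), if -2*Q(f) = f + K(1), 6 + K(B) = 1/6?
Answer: I*√1664427/6 ≈ 215.02*I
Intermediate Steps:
K(B) = -35/6 (K(B) = -6 + 1/6 = -6 + ⅙ = -35/6)
L(G) = G*(-4 + G)
u(b, A) = b*(-4 + b)
Q(f) = 35/12 - f/2 (Q(f) = -(f - 35/6)/2 = -(-35/6 + f)/2 = 35/12 - f/2)
√(-46239 + Q(u(2, 6))) = √(-46239 + (35/12 - (-4 + 2))) = √(-46239 + (35/12 - (-2))) = √(-46239 + (35/12 - ½*(-4))) = √(-46239 + (35/12 + 2)) = √(-46239 + 59/12) = √(-554809/12) = I*√1664427/6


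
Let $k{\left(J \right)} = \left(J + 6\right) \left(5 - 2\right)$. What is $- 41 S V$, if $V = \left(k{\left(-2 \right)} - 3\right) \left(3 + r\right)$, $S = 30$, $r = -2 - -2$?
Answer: $-33210$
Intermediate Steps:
$r = 0$ ($r = -2 + 2 = 0$)
$k{\left(J \right)} = 18 + 3 J$ ($k{\left(J \right)} = \left(6 + J\right) 3 = 18 + 3 J$)
$V = 27$ ($V = \left(\left(18 + 3 \left(-2\right)\right) - 3\right) \left(3 + 0\right) = \left(\left(18 - 6\right) - 3\right) 3 = \left(12 - 3\right) 3 = 9 \cdot 3 = 27$)
$- 41 S V = \left(-41\right) 30 \cdot 27 = \left(-1230\right) 27 = -33210$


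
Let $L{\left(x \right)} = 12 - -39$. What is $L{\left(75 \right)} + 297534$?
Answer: $297585$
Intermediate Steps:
$L{\left(x \right)} = 51$ ($L{\left(x \right)} = 12 + 39 = 51$)
$L{\left(75 \right)} + 297534 = 51 + 297534 = 297585$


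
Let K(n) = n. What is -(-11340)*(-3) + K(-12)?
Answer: -34032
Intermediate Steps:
-(-11340)*(-3) + K(-12) = -(-11340)*(-3) - 12 = -180*189 - 12 = -34020 - 12 = -34032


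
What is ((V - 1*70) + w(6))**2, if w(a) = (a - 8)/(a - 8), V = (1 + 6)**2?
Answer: 400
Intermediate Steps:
V = 49 (V = 7**2 = 49)
w(a) = 1 (w(a) = (-8 + a)/(-8 + a) = 1)
((V - 1*70) + w(6))**2 = ((49 - 1*70) + 1)**2 = ((49 - 70) + 1)**2 = (-21 + 1)**2 = (-20)**2 = 400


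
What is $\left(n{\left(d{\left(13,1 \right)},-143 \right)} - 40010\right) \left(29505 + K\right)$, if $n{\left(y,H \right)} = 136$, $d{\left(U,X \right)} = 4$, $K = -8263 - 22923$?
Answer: $67028194$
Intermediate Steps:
$K = -31186$
$\left(n{\left(d{\left(13,1 \right)},-143 \right)} - 40010\right) \left(29505 + K\right) = \left(136 - 40010\right) \left(29505 - 31186\right) = \left(-39874\right) \left(-1681\right) = 67028194$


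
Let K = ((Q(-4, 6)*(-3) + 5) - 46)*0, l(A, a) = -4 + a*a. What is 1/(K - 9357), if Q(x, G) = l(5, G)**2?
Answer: -1/9357 ≈ -0.00010687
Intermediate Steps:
l(A, a) = -4 + a**2
Q(x, G) = (-4 + G**2)**2
K = 0 (K = (((-4 + 6**2)**2*(-3) + 5) - 46)*0 = (((-4 + 36)**2*(-3) + 5) - 46)*0 = ((32**2*(-3) + 5) - 46)*0 = ((1024*(-3) + 5) - 46)*0 = ((-3072 + 5) - 46)*0 = (-3067 - 46)*0 = -3113*0 = 0)
1/(K - 9357) = 1/(0 - 9357) = 1/(-9357) = -1/9357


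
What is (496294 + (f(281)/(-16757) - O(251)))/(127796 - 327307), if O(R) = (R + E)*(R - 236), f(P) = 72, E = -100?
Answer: -8278443881/3343205827 ≈ -2.4762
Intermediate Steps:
O(R) = (-236 + R)*(-100 + R) (O(R) = (R - 100)*(R - 236) = (-100 + R)*(-236 + R) = (-236 + R)*(-100 + R))
(496294 + (f(281)/(-16757) - O(251)))/(127796 - 327307) = (496294 + (72/(-16757) - (23600 + 251² - 336*251)))/(127796 - 327307) = (496294 + (72*(-1/16757) - (23600 + 63001 - 84336)))/(-199511) = (496294 + (-72/16757 - 1*2265))*(-1/199511) = (496294 + (-72/16757 - 2265))*(-1/199511) = (496294 - 37954677/16757)*(-1/199511) = (8278443881/16757)*(-1/199511) = -8278443881/3343205827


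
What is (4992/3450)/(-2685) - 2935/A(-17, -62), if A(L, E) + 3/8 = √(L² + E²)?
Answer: -108970621496/408359569125 - 187840*√4133/264503 ≈ -45.922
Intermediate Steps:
A(L, E) = -3/8 + √(E² + L²) (A(L, E) = -3/8 + √(L² + E²) = -3/8 + √(E² + L²))
(4992/3450)/(-2685) - 2935/A(-17, -62) = (4992/3450)/(-2685) - 2935/(-3/8 + √((-62)² + (-17)²)) = (4992*(1/3450))*(-1/2685) - 2935/(-3/8 + √(3844 + 289)) = (832/575)*(-1/2685) - 2935/(-3/8 + √4133) = -832/1543875 - 2935/(-3/8 + √4133)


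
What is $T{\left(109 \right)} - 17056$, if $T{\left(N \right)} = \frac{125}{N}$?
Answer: $- \frac{1858979}{109} \approx -17055.0$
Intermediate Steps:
$T{\left(109 \right)} - 17056 = \frac{125}{109} - 17056 = - \frac{1858979}{109}$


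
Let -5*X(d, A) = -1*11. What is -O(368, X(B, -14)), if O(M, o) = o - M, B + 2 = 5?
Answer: 1829/5 ≈ 365.80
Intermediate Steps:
B = 3 (B = -2 + 5 = 3)
X(d, A) = 11/5 (X(d, A) = -(-1)*11/5 = -1/5*(-11) = 11/5)
-O(368, X(B, -14)) = -(11/5 - 1*368) = -(11/5 - 368) = -1*(-1829/5) = 1829/5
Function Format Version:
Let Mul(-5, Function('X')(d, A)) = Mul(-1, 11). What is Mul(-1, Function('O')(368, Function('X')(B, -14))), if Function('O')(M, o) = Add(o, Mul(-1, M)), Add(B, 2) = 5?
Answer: Rational(1829, 5) ≈ 365.80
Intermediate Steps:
B = 3 (B = Add(-2, 5) = 3)
Function('X')(d, A) = Rational(11, 5) (Function('X')(d, A) = Mul(Rational(-1, 5), Mul(-1, 11)) = Mul(Rational(-1, 5), -11) = Rational(11, 5))
Mul(-1, Function('O')(368, Function('X')(B, -14))) = Mul(-1, Add(Rational(11, 5), Mul(-1, 368))) = Mul(-1, Add(Rational(11, 5), -368)) = Mul(-1, Rational(-1829, 5)) = Rational(1829, 5)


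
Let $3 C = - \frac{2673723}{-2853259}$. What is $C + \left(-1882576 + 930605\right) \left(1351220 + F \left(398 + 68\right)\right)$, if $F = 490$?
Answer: $- \frac{4290432184389393599}{2853259} \approx -1.5037 \cdot 10^{12}$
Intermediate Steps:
$C = \frac{891241}{2853259}$ ($C = \frac{\left(-2673723\right) \frac{1}{-2853259}}{3} = \frac{\left(-2673723\right) \left(- \frac{1}{2853259}\right)}{3} = \frac{1}{3} \cdot \frac{2673723}{2853259} = \frac{891241}{2853259} \approx 0.31236$)
$C + \left(-1882576 + 930605\right) \left(1351220 + F \left(398 + 68\right)\right) = \frac{891241}{2853259} + \left(-1882576 + 930605\right) \left(1351220 + 490 \left(398 + 68\right)\right) = \frac{891241}{2853259} - 951971 \left(1351220 + 490 \cdot 466\right) = \frac{891241}{2853259} - 951971 \left(1351220 + 228340\right) = \frac{891241}{2853259} - 1503695312760 = - \frac{4290432184389393599}{2853259}$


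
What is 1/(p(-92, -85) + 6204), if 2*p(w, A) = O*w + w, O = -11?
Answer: 1/6664 ≈ 0.00015006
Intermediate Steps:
p(w, A) = -5*w (p(w, A) = (-11*w + w)/2 = (-10*w)/2 = -5*w)
1/(p(-92, -85) + 6204) = 1/(-5*(-92) + 6204) = 1/(460 + 6204) = 1/6664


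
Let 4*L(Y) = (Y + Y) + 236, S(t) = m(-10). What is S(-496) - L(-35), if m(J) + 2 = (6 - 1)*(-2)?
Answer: -107/2 ≈ -53.500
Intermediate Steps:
m(J) = -12 (m(J) = -2 + (6 - 1)*(-2) = -2 + 5*(-2) = -2 - 10 = -12)
S(t) = -12
L(Y) = 59 + Y/2 (L(Y) = ((Y + Y) + 236)/4 = (2*Y + 236)/4 = (236 + 2*Y)/4 = 59 + Y/2)
S(-496) - L(-35) = -12 - (59 + (½)*(-35)) = -12 - (59 - 35/2) = -12 - 1*83/2 = -12 - 83/2 = -107/2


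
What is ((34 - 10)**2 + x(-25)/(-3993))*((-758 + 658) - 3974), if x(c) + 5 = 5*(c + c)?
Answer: -3123702834/1331 ≈ -2.3469e+6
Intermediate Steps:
x(c) = -5 + 10*c (x(c) = -5 + 5*(c + c) = -5 + 5*(2*c) = -5 + 10*c)
((34 - 10)**2 + x(-25)/(-3993))*((-758 + 658) - 3974) = ((34 - 10)**2 + (-5 + 10*(-25))/(-3993))*((-758 + 658) - 3974) = (24**2 + (-5 - 250)*(-1/3993))*(-100 - 3974) = (576 - 255*(-1/3993))*(-4074) = (576 + 85/1331)*(-4074) = (766741/1331)*(-4074) = -3123702834/1331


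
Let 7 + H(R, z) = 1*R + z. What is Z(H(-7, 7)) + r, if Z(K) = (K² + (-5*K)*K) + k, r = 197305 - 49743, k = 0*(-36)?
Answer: 147366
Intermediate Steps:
H(R, z) = -7 + R + z (H(R, z) = -7 + (1*R + z) = -7 + (R + z) = -7 + R + z)
k = 0
r = 147562
Z(K) = -4*K² (Z(K) = (K² + (-5*K)*K) + 0 = (K² - 5*K²) + 0 = -4*K² + 0 = -4*K²)
Z(H(-7, 7)) + r = -4*(-7 - 7 + 7)² + 147562 = -4*(-7)² + 147562 = -4*49 + 147562 = -196 + 147562 = 147366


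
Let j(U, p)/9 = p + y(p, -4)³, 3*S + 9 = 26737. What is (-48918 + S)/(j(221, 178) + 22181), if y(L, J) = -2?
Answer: -120026/71133 ≈ -1.6873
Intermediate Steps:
S = 26728/3 (S = -3 + (⅓)*26737 = -3 + 26737/3 = 26728/3 ≈ 8909.3)
j(U, p) = -72 + 9*p (j(U, p) = 9*(p + (-2)³) = 9*(p - 8) = 9*(-8 + p) = -72 + 9*p)
(-48918 + S)/(j(221, 178) + 22181) = (-48918 + 26728/3)/((-72 + 9*178) + 22181) = -120026/(3*((-72 + 1602) + 22181)) = -120026/(3*(1530 + 22181)) = -120026/3/23711 = -120026/3*1/23711 = -120026/71133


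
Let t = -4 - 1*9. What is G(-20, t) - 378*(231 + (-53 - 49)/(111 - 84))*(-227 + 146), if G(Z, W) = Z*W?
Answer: 6957350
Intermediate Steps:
t = -13 (t = -4 - 9 = -13)
G(Z, W) = W*Z
G(-20, t) - 378*(231 + (-53 - 49)/(111 - 84))*(-227 + 146) = -13*(-20) - 378*(231 + (-53 - 49)/(111 - 84))*(-227 + 146) = 260 - 378*(231 - 102/27)*(-81) = 260 - 378*(231 - 102*1/27)*(-81) = 260 - 378*(231 - 34/9)*(-81) = 260 - 85890*(-81) = 260 - 378*(-18405) = 260 + 6957090 = 6957350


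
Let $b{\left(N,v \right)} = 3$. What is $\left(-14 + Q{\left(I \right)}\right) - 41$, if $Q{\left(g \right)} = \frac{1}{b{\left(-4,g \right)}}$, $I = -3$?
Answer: $- \frac{164}{3} \approx -54.667$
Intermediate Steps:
$Q{\left(g \right)} = \frac{1}{3}$
$\left(-14 + Q{\left(I \right)}\right) - 41 = \left(-14 + \frac{1}{3}\right) - 41 = - \frac{41}{3} - 41 = - \frac{164}{3}$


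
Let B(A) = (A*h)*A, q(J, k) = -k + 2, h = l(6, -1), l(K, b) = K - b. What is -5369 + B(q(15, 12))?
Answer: -4669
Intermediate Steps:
h = 7 (h = 6 - 1*(-1) = 6 + 1 = 7)
q(J, k) = 2 - k
B(A) = 7*A**2 (B(A) = (A*7)*A = (7*A)*A = 7*A**2)
-5369 + B(q(15, 12)) = -5369 + 7*(2 - 1*12)**2 = -5369 + 7*(2 - 12)**2 = -5369 + 7*(-10)**2 = -5369 + 7*100 = -5369 + 700 = -4669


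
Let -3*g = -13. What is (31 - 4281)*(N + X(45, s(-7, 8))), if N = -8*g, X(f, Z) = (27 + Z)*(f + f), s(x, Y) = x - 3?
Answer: -19065500/3 ≈ -6.3552e+6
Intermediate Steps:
g = 13/3 (g = -⅓*(-13) = 13/3 ≈ 4.3333)
s(x, Y) = -3 + x
X(f, Z) = 2*f*(27 + Z) (X(f, Z) = (27 + Z)*(2*f) = 2*f*(27 + Z))
N = -104/3 (N = -8*13/3 = -104/3 ≈ -34.667)
(31 - 4281)*(N + X(45, s(-7, 8))) = (31 - 4281)*(-104/3 + 2*45*(27 + (-3 - 7))) = -4250*(-104/3 + 2*45*(27 - 10)) = -4250*(-104/3 + 2*45*17) = -4250*(-104/3 + 1530) = -4250*4486/3 = -19065500/3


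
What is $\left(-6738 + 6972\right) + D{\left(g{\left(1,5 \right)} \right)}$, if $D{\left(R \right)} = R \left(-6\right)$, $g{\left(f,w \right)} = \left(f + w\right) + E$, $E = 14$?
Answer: $114$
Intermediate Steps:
$g{\left(f,w \right)} = 14 + f + w$ ($g{\left(f,w \right)} = \left(f + w\right) + 14 = 14 + f + w$)
$D{\left(R \right)} = - 6 R$
$\left(-6738 + 6972\right) + D{\left(g{\left(1,5 \right)} \right)} = \left(-6738 + 6972\right) - 6 \left(14 + 1 + 5\right) = 234 - 120 = 114$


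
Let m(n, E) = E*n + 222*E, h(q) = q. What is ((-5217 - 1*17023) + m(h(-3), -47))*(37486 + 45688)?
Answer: -2705899742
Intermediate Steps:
m(n, E) = 222*E + E*n
((-5217 - 1*17023) + m(h(-3), -47))*(37486 + 45688) = ((-5217 - 1*17023) - 47*(222 - 3))*(37486 + 45688) = ((-5217 - 17023) - 47*219)*83174 = (-22240 - 10293)*83174 = -32533*83174 = -2705899742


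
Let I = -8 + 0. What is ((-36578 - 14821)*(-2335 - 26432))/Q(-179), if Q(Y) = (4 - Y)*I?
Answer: -492865011/488 ≈ -1.0100e+6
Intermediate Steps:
I = -8
Q(Y) = -32 + 8*Y (Q(Y) = (4 - Y)*(-8) = -32 + 8*Y)
((-36578 - 14821)*(-2335 - 26432))/Q(-179) = ((-36578 - 14821)*(-2335 - 26432))/(-32 + 8*(-179)) = (-51399*(-28767))/(-32 - 1432) = 1478595033/(-1464) = 1478595033*(-1/1464) = -492865011/488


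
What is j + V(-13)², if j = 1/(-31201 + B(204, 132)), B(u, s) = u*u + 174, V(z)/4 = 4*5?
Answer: 67769601/10589 ≈ 6400.0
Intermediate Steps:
V(z) = 80 (V(z) = 4*(4*5) = 4*20 = 80)
B(u, s) = 174 + u² (B(u, s) = u² + 174 = 174 + u²)
j = 1/10589 (j = 1/(-31201 + (174 + 204²)) = 1/(-31201 + (174 + 41616)) = 1/(-31201 + 41790) = 1/10589 ≈ 9.4438e-5)
j + V(-13)² = 1/10589 + 80² = 1/10589 + 6400 = 67769601/10589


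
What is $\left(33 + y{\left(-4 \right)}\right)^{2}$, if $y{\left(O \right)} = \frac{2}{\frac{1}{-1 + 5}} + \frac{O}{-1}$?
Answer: $2025$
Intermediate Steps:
$y{\left(O \right)} = 8 - O$ ($y{\left(O \right)} = \frac{2}{\frac{1}{4}} + O \left(-1\right) = 2 \frac{1}{\frac{1}{4}} - O = 2 \cdot 4 - O = 8 - O$)
$\left(33 + y{\left(-4 \right)}\right)^{2} = \left(33 + \left(8 - -4\right)\right)^{2} = \left(33 + \left(8 + 4\right)\right)^{2} = \left(33 + 12\right)^{2} = 45^{2} = 2025$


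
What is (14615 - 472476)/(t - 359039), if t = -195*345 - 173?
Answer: 457861/426487 ≈ 1.0736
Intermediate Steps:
t = -67448 (t = -67275 - 173 = -67448)
(14615 - 472476)/(t - 359039) = (14615 - 472476)/(-67448 - 359039) = -457861/(-426487) = -457861*(-1/426487) = 457861/426487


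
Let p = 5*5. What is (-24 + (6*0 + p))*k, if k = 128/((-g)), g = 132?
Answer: -32/33 ≈ -0.96970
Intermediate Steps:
p = 25
k = -32/33 (k = 128/((-1*132)) = 128/(-132) = 128*(-1/132) = -32/33 ≈ -0.96970)
(-24 + (6*0 + p))*k = (-24 + (6*0 + 25))*(-32/33) = (-24 + (0 + 25))*(-32/33) = (-24 + 25)*(-32/33) = 1*(-32/33) = -32/33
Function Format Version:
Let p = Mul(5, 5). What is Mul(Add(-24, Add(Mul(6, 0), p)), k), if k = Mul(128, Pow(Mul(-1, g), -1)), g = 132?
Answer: Rational(-32, 33) ≈ -0.96970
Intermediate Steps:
p = 25
k = Rational(-32, 33) (k = Mul(128, Pow(Mul(-1, 132), -1)) = Mul(128, Pow(-132, -1)) = Mul(128, Rational(-1, 132)) = Rational(-32, 33) ≈ -0.96970)
Mul(Add(-24, Add(Mul(6, 0), p)), k) = Mul(Add(-24, Add(Mul(6, 0), 25)), Rational(-32, 33)) = Mul(Add(-24, Add(0, 25)), Rational(-32, 33)) = Mul(Add(-24, 25), Rational(-32, 33)) = Mul(1, Rational(-32, 33)) = Rational(-32, 33)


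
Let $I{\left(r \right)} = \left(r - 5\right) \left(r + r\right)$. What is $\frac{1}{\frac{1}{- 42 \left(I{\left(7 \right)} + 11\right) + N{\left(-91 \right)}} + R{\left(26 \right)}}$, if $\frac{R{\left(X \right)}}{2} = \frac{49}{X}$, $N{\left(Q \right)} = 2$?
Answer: $\frac{21268}{80151} \approx 0.26535$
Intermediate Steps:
$R{\left(X \right)} = \frac{98}{X}$ ($R{\left(X \right)} = 2 \frac{49}{X} = \frac{98}{X}$)
$I{\left(r \right)} = 2 r \left(-5 + r\right)$ ($I{\left(r \right)} = \left(-5 + r\right) 2 r = 2 r \left(-5 + r\right)$)
$\frac{1}{\frac{1}{- 42 \left(I{\left(7 \right)} + 11\right) + N{\left(-91 \right)}} + R{\left(26 \right)}} = \frac{1}{\frac{1}{- 42 \left(2 \cdot 7 \left(-5 + 7\right) + 11\right) + 2} + \frac{98}{26}} = \frac{1}{\frac{1}{- 42 \left(2 \cdot 7 \cdot 2 + 11\right) + 2} + 98 \cdot \frac{1}{26}} = \frac{1}{\frac{1}{- 42 \left(28 + 11\right) + 2} + \frac{49}{13}} = \frac{1}{\frac{1}{\left(-42\right) 39 + 2} + \frac{49}{13}} = \frac{1}{\frac{1}{-1638 + 2} + \frac{49}{13}} = \frac{1}{\frac{1}{-1636} + \frac{49}{13}} = \frac{1}{- \frac{1}{1636} + \frac{49}{13}} = \frac{1}{\frac{80151}{21268}} = \frac{21268}{80151}$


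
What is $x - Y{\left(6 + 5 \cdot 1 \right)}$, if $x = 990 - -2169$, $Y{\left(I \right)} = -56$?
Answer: $3215$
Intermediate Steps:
$x = 3159$ ($x = 990 + 2169 = 3159$)
$x - Y{\left(6 + 5 \cdot 1 \right)} = 3159 - -56 = 3159 + 56 = 3215$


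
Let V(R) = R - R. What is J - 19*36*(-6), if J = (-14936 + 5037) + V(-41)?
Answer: -5795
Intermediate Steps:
V(R) = 0
J = -9899 (J = (-14936 + 5037) + 0 = -9899 + 0 = -9899)
J - 19*36*(-6) = -9899 - 19*36*(-6) = -9899 - 684*(-6) = -9899 + 4104 = -5795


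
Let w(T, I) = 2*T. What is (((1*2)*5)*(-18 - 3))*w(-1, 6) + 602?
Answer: 1022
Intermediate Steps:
(((1*2)*5)*(-18 - 3))*w(-1, 6) + 602 = (((1*2)*5)*(-18 - 3))*(2*(-1)) + 602 = ((2*5)*(-21))*(-2) + 602 = (10*(-21))*(-2) + 602 = -210*(-2) + 602 = 420 + 602 = 1022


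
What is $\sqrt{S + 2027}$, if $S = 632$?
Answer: $\sqrt{2659} \approx 51.565$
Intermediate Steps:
$\sqrt{S + 2027} = \sqrt{632 + 2027} = \sqrt{2659}$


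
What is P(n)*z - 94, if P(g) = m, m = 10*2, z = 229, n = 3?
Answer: 4486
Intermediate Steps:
m = 20
P(g) = 20
P(n)*z - 94 = 20*229 - 94 = 4580 - 94 = 4486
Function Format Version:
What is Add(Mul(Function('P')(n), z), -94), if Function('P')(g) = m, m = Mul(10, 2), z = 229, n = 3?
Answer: 4486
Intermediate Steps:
m = 20
Function('P')(g) = 20
Add(Mul(Function('P')(n), z), -94) = Add(Mul(20, 229), -94) = Add(4580, -94) = 4486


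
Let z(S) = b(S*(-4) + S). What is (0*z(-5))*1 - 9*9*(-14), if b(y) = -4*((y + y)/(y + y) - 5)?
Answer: 1134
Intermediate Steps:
b(y) = 16 (b(y) = -4*((2*y)/((2*y)) - 5) = -4*((2*y)*(1/(2*y)) - 5) = -4*(1 - 5) = -4*(-4) = 16)
z(S) = 16
(0*z(-5))*1 - 9*9*(-14) = (0*16)*1 - 9*9*(-14) = 0*1 - 81*(-14) = 0 + 1134 = 1134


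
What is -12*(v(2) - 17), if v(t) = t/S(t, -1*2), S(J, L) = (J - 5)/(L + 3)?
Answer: 212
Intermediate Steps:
S(J, L) = (-5 + J)/(3 + L)
v(t) = t/(-5 + t) (v(t) = t/(((-5 + t)/(3 - 1*2))) = t/(((-5 + t)/(3 - 2))) = t/(((-5 + t)/1)) = t/((1*(-5 + t))) = t/(-5 + t))
-12*(v(2) - 17) = -12*(2/(-5 + 2) - 17) = -12*(2/(-3) - 17) = -12*(2*(-⅓) - 17) = -12*(-⅔ - 17) = -12*(-53/3) = 212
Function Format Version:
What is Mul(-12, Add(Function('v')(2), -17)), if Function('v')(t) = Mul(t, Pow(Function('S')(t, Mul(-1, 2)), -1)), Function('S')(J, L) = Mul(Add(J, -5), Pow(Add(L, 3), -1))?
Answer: 212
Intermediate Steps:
Function('S')(J, L) = Mul(Pow(Add(3, L), -1), Add(-5, J)) (Function('S')(J, L) = Mul(Add(-5, J), Pow(Add(3, L), -1)) = Mul(Pow(Add(3, L), -1), Add(-5, J)))
Function('v')(t) = Mul(t, Pow(Add(-5, t), -1)) (Function('v')(t) = Mul(t, Pow(Mul(Pow(Add(3, Mul(-1, 2)), -1), Add(-5, t)), -1)) = Mul(t, Pow(Mul(Pow(Add(3, -2), -1), Add(-5, t)), -1)) = Mul(t, Pow(Mul(Pow(1, -1), Add(-5, t)), -1)) = Mul(t, Pow(Mul(1, Add(-5, t)), -1)) = Mul(t, Pow(Add(-5, t), -1)))
Mul(-12, Add(Function('v')(2), -17)) = Mul(-12, Add(Mul(2, Pow(Add(-5, 2), -1)), -17)) = Mul(-12, Add(Mul(2, Pow(-3, -1)), -17)) = Mul(-12, Add(Mul(2, Rational(-1, 3)), -17)) = Mul(-12, Add(Rational(-2, 3), -17)) = Mul(-12, Rational(-53, 3)) = 212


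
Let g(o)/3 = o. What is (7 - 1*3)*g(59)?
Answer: 708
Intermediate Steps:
g(o) = 3*o
(7 - 1*3)*g(59) = (7 - 1*3)*(3*59) = (7 - 3)*177 = 4*177 = 708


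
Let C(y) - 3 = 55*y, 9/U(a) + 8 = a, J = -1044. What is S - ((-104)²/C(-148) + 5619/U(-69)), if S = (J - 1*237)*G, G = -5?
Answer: 1329911180/24411 ≈ 54480.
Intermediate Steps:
U(a) = 9/(-8 + a)
C(y) = 3 + 55*y
S = 6405 (S = (-1044 - 1*237)*(-5) = (-1044 - 237)*(-5) = -1281*(-5) = 6405)
S - ((-104)²/C(-148) + 5619/U(-69)) = 6405 - ((-104)²/(3 + 55*(-148)) + 5619/((9/(-8 - 69)))) = 6405 - (10816/(3 - 8140) + 5619/((9/(-77)))) = 6405 - (10816/(-8137) + 5619/((9*(-1/77)))) = 6405 - (10816*(-1/8137) + 5619/(-9/77)) = 6405 - (-10816/8137 + 5619*(-77/9)) = 6405 - (-10816/8137 - 144221/3) = 6405 - 1*(-1173558725/24411) = 6405 + 1173558725/24411 = 1329911180/24411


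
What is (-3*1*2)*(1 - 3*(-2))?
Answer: -42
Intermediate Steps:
(-3*1*2)*(1 - 3*(-2)) = (-3*2)*(1 + 6) = -6*7 = -42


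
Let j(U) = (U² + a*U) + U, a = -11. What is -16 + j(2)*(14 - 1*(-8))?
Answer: -368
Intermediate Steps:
j(U) = U² - 10*U (j(U) = (U² - 11*U) + U = U² - 10*U)
-16 + j(2)*(14 - 1*(-8)) = -16 + (2*(-10 + 2))*(14 - 1*(-8)) = -16 + (2*(-8))*(14 + 8) = -16 - 16*22 = -16 - 352 = -368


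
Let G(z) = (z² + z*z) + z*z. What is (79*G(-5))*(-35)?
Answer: -207375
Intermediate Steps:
G(z) = 3*z² (G(z) = (z² + z²) + z² = 2*z² + z² = 3*z²)
(79*G(-5))*(-35) = (79*(3*(-5)²))*(-35) = (79*(3*25))*(-35) = (79*75)*(-35) = 5925*(-35) = -207375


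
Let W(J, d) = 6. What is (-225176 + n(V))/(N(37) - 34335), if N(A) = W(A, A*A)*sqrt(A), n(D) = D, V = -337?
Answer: 860332095/130987877 + 150342*sqrt(37)/130987877 ≈ 6.5750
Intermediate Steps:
N(A) = 6*sqrt(A)
(-225176 + n(V))/(N(37) - 34335) = (-225176 - 337)/(6*sqrt(37) - 34335) = -225513/(-34335 + 6*sqrt(37))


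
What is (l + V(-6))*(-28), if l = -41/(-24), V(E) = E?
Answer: 721/6 ≈ 120.17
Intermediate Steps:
l = 41/24 (l = -41*(-1/24) = 41/24 ≈ 1.7083)
(l + V(-6))*(-28) = (41/24 - 6)*(-28) = -103/24*(-28) = 721/6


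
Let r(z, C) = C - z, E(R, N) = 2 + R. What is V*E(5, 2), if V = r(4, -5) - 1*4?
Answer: -91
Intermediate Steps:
V = -13 (V = (-5 - 1*4) - 1*4 = (-5 - 4) - 4 = -9 - 4 = -13)
V*E(5, 2) = -13*(2 + 5) = -13*7 = -91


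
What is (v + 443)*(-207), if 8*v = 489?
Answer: -834831/8 ≈ -1.0435e+5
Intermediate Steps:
v = 489/8 (v = (1/8)*489 = 489/8 ≈ 61.125)
(v + 443)*(-207) = (489/8 + 443)*(-207) = (4033/8)*(-207) = -834831/8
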